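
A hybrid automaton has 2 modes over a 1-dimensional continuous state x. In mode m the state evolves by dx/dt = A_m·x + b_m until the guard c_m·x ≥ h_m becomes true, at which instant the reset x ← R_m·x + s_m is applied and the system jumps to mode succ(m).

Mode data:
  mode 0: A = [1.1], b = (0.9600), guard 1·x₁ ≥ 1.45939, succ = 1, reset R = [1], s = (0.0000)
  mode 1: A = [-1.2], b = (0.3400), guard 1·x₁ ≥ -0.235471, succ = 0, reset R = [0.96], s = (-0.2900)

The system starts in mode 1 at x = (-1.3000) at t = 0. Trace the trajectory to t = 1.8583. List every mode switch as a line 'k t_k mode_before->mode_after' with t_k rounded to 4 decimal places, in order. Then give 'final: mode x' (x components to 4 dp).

1 0.9298 1->0
final: 0 0.1177

Mode 1: guard c·x = -0.2355 hit at Δt = 0.9298 (t = 0.9298), x⁻ = (-0.2355) → reset → x⁺ = (-0.5161), jump to mode 0
Mode 0: flow for 0.9285 to horizon, guard not reached → x = (0.1177)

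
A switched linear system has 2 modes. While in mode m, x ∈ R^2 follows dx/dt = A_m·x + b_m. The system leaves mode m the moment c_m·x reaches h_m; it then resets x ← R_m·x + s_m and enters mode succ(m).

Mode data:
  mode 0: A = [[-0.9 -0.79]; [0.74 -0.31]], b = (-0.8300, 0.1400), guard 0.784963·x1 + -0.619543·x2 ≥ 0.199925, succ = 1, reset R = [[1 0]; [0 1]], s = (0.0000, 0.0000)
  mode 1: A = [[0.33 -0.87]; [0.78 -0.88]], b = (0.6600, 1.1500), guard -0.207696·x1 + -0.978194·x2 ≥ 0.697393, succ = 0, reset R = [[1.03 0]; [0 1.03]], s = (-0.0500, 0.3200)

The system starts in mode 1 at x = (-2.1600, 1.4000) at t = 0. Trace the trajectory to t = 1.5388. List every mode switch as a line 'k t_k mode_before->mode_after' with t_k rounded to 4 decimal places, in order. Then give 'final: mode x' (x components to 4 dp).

Mode 1: guard c·x = 0.6974 hit at Δt = 1.0510 (t = 1.0510), x⁻ = (-2.9178, -0.0934) → reset → x⁺ = (-3.0553, 0.2238), jump to mode 0
Mode 0: flow for 0.4878 to horizon, guard not reached → x = (-2.2144, -0.6221)

1 1.0510 1->0
final: 0 -2.2144 -0.6221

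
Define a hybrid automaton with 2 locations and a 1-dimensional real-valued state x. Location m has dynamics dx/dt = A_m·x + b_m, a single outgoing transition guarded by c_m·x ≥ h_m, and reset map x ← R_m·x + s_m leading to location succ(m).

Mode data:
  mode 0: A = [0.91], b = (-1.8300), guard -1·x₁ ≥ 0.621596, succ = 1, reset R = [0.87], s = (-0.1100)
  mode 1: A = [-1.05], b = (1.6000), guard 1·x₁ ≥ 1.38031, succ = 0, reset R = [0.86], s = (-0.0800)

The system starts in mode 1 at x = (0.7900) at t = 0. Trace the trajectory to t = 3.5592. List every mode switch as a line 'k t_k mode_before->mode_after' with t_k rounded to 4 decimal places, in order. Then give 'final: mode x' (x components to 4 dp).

1 1.5542 1->0
2 2.7289 0->1
final: 1 0.6144

Mode 1: guard c·x = 1.3803 hit at Δt = 1.5542 (t = 1.5542), x⁻ = (1.3803) → reset → x⁺ = (1.1071), jump to mode 0
Mode 0: guard c·x = 0.6216 hit at Δt = 1.1747 (t = 2.7289), x⁻ = (-0.6216) → reset → x⁺ = (-0.6508), jump to mode 1
Mode 1: flow for 0.8303 to horizon, guard not reached → x = (0.6144)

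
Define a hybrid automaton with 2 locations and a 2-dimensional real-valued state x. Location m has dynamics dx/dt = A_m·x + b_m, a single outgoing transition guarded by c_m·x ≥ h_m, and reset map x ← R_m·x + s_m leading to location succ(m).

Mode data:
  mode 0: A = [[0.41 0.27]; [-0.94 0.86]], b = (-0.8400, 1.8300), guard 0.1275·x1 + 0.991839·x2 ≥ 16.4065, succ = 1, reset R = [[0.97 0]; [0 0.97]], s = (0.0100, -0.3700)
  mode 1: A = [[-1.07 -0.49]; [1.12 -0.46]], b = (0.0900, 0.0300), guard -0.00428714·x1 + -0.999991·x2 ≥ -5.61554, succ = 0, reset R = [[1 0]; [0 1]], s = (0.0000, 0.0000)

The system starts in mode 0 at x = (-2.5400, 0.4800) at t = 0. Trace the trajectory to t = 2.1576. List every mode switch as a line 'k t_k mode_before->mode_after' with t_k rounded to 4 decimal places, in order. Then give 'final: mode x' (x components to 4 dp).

Mode 0: guard c·x = 16.4065 hit at Δt = 1.5165 (t = 1.5165), x⁻ = (-3.0612, 16.9350) → reset → x⁺ = (-2.9594, 16.0570), jump to mode 1
Mode 1: flow for 0.6411 to horizon, guard not reached → x = (-4.2568, 9.5590)

1 1.5165 0->1
final: 1 -4.2568 9.5590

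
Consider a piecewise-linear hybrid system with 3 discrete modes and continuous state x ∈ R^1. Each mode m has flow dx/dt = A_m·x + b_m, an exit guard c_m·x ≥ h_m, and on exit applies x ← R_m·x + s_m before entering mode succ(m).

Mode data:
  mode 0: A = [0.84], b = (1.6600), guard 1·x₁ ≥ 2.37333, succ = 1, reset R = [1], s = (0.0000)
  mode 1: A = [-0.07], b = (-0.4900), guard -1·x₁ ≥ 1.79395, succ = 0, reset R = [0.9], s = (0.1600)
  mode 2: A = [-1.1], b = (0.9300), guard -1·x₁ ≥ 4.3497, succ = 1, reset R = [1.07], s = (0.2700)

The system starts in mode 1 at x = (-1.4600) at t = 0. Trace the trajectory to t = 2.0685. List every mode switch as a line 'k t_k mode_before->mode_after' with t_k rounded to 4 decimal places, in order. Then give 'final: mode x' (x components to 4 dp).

Mode 1: guard c·x = 1.7939 hit at Δt = 0.8882 (t = 0.8882), x⁻ = (-1.7939) → reset → x⁺ = (-1.4546), jump to mode 0
Mode 0: flow for 1.1803 to horizon, guard not reached → x = (-0.5703)

1 0.8882 1->0
final: 0 -0.5703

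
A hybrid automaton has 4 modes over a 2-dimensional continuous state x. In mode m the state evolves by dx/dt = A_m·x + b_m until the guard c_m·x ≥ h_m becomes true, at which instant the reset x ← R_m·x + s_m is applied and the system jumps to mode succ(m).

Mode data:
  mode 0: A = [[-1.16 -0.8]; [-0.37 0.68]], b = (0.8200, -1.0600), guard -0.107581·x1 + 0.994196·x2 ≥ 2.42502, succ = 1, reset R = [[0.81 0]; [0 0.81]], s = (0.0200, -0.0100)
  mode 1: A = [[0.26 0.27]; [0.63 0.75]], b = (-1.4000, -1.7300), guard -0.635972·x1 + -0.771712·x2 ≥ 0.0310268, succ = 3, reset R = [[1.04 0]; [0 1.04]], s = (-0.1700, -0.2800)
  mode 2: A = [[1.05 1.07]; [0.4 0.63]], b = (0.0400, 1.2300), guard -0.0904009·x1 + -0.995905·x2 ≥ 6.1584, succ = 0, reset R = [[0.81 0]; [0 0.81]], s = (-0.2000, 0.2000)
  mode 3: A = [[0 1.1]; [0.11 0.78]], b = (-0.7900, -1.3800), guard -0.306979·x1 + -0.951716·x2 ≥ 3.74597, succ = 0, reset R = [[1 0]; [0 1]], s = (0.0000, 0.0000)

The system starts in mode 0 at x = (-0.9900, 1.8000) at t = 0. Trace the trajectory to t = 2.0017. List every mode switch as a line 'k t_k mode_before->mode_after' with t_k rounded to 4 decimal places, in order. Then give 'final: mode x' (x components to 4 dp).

Mode 0: guard c·x = 2.4250 hit at Δt = 0.8348 (t = 0.8348), x⁻ = (-0.8341, 2.3489) → reset → x⁺ = (-0.6557, 1.8926), jump to mode 1
Mode 1: guard c·x = 0.0310 hit at Δt = 0.6274 (t = 1.4622), x⁻ = (-1.4348, 1.1422) → reset → x⁺ = (-1.6621, 0.9079), jump to mode 3
Mode 3: flow for 0.5395 to horizon, guard not reached → x = (-1.7075, 0.3351)

1 0.8348 0->1
2 1.4622 1->3
final: 3 -1.7075 0.3351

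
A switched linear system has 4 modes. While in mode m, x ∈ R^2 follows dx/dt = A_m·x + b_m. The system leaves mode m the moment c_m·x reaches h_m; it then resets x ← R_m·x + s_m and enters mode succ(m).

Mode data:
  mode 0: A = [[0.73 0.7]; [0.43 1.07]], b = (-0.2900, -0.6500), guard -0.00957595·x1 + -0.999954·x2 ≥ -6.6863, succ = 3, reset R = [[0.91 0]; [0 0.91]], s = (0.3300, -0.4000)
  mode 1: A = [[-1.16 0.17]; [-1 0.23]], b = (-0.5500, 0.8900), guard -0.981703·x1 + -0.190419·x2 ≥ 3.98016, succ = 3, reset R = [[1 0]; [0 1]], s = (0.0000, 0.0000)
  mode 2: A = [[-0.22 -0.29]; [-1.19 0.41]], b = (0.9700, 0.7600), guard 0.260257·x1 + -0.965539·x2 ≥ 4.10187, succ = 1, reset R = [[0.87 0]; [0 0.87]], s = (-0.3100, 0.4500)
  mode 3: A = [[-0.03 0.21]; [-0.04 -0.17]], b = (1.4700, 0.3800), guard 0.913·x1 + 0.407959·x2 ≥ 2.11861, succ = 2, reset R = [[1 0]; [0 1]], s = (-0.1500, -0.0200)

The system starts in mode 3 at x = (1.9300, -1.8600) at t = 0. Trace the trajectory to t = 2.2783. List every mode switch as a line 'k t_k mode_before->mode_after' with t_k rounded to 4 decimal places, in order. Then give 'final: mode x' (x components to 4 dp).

Mode 3: guard c·x = 2.1186 hit at Δt = 0.9321 (t = 0.9321), x⁻ = (2.9209, -1.3437) → reset → x⁺ = (2.7709, -1.3637), jump to mode 2
Mode 2: guard c·x = 4.1019 hit at Δt = 0.5309 (t = 1.4630), x⁻ = (3.2885, -3.3619) → reset → x⁺ = (2.5510, -2.4748), jump to mode 1
Mode 1: flow for 0.8153 to horizon, guard not reached → x = (0.4193, -3.4092)

1 0.9321 3->2
2 1.4630 2->1
final: 1 0.4193 -3.4092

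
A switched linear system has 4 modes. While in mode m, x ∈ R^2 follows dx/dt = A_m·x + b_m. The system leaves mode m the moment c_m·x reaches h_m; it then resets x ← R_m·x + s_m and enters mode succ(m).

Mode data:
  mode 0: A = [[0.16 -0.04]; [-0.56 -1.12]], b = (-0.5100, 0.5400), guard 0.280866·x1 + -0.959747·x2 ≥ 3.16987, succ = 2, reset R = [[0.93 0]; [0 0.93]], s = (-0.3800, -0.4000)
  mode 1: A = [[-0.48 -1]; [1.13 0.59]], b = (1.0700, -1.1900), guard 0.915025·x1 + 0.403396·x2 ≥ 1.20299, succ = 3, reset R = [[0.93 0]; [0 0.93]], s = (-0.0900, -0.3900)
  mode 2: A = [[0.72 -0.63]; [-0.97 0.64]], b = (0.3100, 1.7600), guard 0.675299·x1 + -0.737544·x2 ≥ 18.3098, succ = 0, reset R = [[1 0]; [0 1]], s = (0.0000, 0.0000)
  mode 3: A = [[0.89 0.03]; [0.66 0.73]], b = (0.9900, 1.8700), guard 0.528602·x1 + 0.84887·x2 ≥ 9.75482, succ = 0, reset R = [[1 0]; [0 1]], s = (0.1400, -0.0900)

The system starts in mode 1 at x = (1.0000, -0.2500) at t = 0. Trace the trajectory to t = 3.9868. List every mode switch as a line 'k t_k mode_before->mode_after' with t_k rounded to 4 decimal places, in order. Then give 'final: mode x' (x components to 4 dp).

Mode 1: guard c·x = 1.2030 hit at Δt = 0.5572 (t = 0.5572), x⁻ = (1.4172, -0.2324) → reset → x⁺ = (1.2280, -0.6061), jump to mode 3
Mode 3: guard c·x = 9.7548 hit at Δt = 1.3506 (t = 1.9078), x⁻ = (6.7979, 7.2584) → reset → x⁺ = (6.9379, 7.1684), jump to mode 0
Mode 0: guard c·x = 3.1699 hit at Δt = 1.3961 (t = 3.3039), x⁻ = (7.7367, -1.0387) → reset → x⁺ = (6.8151, -1.3660), jump to mode 2
Mode 2: flow for 0.6829 to horizon, guard not reached → x = (13.6445, -8.4679)

1 0.5572 1->3
2 1.9078 3->0
3 3.3039 0->2
final: 2 13.6445 -8.4679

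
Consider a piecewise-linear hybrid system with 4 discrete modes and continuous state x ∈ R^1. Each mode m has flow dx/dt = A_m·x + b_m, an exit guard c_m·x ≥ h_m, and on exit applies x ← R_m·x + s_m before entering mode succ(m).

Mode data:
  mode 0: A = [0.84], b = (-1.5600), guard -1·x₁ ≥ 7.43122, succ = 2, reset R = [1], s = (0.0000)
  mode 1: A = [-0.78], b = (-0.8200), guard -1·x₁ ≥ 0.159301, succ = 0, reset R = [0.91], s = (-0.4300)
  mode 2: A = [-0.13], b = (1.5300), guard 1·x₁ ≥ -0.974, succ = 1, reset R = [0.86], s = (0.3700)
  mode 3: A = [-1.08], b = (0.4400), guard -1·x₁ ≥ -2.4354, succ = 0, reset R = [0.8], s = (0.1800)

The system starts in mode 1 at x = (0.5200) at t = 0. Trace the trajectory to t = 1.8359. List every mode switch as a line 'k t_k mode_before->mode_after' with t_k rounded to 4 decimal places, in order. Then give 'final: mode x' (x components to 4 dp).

1 0.7259 1->0
final: 0 -4.3219

Mode 1: guard c·x = 0.1593 hit at Δt = 0.7259 (t = 0.7259), x⁻ = (-0.1593) → reset → x⁺ = (-0.5750), jump to mode 0
Mode 0: flow for 1.1100 to horizon, guard not reached → x = (-4.3219)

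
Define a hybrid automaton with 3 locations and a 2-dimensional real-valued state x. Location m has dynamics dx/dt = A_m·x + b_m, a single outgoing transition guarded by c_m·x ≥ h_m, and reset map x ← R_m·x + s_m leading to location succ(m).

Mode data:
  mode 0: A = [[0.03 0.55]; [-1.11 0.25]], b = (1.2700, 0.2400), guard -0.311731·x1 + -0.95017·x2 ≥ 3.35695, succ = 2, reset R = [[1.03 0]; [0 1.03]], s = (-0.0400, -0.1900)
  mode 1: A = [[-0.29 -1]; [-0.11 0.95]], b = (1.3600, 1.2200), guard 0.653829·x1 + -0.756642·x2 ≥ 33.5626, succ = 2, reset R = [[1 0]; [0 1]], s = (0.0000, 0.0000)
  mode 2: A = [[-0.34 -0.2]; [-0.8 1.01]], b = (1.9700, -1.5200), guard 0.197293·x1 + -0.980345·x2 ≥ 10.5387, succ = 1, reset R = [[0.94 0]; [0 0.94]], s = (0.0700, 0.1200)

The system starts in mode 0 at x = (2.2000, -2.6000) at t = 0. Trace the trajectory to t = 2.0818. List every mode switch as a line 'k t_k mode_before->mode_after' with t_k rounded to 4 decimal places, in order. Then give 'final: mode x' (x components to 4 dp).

1 0.5327 0->2
2 1.0608 2->1
final: 1 17.5200 -24.1887

Mode 0: guard c·x = 3.3569 hit at Δt = 0.5327 (t = 0.5327), x⁻ = (1.9204, -4.1630) → reset → x⁺ = (1.9380, -4.4779), jump to mode 2
Mode 2: guard c·x = 10.5387 hit at Δt = 0.5281 (t = 1.0608), x⁻ = (3.2559, -10.0948) → reset → x⁺ = (3.1305, -9.3691), jump to mode 1
Mode 1: flow for 1.0210 to horizon, guard not reached → x = (17.5200, -24.1887)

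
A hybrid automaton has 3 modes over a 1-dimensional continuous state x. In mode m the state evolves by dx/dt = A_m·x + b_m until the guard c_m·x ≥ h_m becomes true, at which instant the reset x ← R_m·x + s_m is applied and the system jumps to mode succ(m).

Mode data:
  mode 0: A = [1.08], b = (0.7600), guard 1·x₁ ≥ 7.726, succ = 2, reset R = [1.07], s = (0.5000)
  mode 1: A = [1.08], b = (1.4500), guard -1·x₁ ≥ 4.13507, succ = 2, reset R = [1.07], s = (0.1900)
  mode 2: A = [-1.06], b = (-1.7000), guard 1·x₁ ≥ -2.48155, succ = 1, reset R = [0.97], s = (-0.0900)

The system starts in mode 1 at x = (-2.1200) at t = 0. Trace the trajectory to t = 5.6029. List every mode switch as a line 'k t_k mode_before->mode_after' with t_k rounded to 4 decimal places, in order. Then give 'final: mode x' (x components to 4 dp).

1 1.1840 1->2
2 2.2195 2->1
3 3.0373 1->2
4 4.0728 2->1
5 4.8907 1->2
final: 2 -2.8403

Mode 1: guard c·x = 4.1351 hit at Δt = 1.1840 (t = 1.1840), x⁻ = (-4.1351) → reset → x⁺ = (-4.2345), jump to mode 2
Mode 2: guard c·x = -2.4815 hit at Δt = 1.0355 (t = 2.2195), x⁻ = (-2.4816) → reset → x⁺ = (-2.4971), jump to mode 1
Mode 1: guard c·x = 4.1351 hit at Δt = 0.8178 (t = 3.0373), x⁻ = (-4.1351) → reset → x⁺ = (-4.2345), jump to mode 2
Mode 2: guard c·x = -2.4815 hit at Δt = 1.0355 (t = 4.0728), x⁻ = (-2.4815) → reset → x⁺ = (-2.4971), jump to mode 1
Mode 1: guard c·x = 4.1351 hit at Δt = 0.8178 (t = 4.8907), x⁻ = (-4.1351) → reset → x⁺ = (-4.2345), jump to mode 2
Mode 2: flow for 0.7122 to horizon, guard not reached → x = (-2.8403)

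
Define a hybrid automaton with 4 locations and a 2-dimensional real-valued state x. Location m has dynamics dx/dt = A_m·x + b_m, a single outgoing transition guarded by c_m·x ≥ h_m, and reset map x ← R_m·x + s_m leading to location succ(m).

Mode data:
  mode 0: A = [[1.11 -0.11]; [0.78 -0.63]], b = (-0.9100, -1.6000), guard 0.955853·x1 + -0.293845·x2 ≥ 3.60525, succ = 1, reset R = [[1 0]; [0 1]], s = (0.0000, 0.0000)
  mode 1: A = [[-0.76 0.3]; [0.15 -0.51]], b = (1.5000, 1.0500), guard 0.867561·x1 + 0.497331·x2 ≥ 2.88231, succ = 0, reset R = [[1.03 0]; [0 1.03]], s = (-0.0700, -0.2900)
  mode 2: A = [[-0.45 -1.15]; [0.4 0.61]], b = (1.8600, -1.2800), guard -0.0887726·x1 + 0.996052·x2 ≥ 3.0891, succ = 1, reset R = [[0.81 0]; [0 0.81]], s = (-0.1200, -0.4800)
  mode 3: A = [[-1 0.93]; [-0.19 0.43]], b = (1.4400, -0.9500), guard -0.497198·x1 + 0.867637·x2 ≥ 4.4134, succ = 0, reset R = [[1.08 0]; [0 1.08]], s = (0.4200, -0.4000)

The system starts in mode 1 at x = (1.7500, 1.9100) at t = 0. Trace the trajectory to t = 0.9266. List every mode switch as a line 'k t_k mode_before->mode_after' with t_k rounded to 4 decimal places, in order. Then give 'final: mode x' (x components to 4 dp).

Mode 1: guard c·x = 2.8823 hit at Δt = 0.5924 (t = 0.5924), x⁻ = (2.1192, 2.0987) → reset → x⁺ = (2.1128, 1.8717), jump to mode 0
Mode 0: flow for 0.3342 to horizon, guard not reached → x = (2.6168, 1.5883)

1 0.5924 1->0
final: 0 2.6168 1.5883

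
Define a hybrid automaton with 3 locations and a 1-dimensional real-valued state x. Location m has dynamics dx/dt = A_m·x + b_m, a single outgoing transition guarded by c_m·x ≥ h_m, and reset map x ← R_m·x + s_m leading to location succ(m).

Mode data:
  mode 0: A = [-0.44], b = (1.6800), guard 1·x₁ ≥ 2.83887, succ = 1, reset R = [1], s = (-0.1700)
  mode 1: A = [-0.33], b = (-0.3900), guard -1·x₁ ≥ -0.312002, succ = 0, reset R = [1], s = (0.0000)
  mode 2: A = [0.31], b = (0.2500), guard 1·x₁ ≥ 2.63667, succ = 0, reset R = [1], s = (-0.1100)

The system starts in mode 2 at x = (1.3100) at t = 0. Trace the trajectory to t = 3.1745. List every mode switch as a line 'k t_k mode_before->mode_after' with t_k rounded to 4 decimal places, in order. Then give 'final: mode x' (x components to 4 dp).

1 1.5698 2->0
2 2.1987 0->1
final: 1 1.6087

Mode 2: guard c·x = 2.6367 hit at Δt = 1.5698 (t = 1.5698), x⁻ = (2.6367) → reset → x⁺ = (2.5267), jump to mode 0
Mode 0: guard c·x = 2.8389 hit at Δt = 0.6289 (t = 2.1987), x⁻ = (2.8389) → reset → x⁺ = (2.6689), jump to mode 1
Mode 1: flow for 0.9758 to horizon, guard not reached → x = (1.6087)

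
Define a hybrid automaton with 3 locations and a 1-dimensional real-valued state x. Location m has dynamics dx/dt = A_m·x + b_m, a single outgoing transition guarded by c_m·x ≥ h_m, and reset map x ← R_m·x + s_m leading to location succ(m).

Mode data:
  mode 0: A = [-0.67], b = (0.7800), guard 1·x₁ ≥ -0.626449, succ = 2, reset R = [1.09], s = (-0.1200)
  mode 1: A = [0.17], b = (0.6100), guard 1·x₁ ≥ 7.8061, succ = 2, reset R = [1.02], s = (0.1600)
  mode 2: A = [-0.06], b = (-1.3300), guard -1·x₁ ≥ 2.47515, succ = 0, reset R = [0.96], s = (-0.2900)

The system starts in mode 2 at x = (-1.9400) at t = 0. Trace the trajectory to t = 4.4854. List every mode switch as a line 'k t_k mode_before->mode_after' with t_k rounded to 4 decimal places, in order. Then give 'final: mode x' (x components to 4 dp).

1 0.4469 2->0
2 1.5818 0->2
3 2.9403 2->0
4 4.0752 0->2
final: 2 -1.3222

Mode 2: guard c·x = 2.4752 hit at Δt = 0.4469 (t = 0.4469), x⁻ = (-2.4752) → reset → x⁺ = (-2.6661), jump to mode 0
Mode 0: guard c·x = -0.6264 hit at Δt = 1.1349 (t = 1.5818), x⁻ = (-0.6264) → reset → x⁺ = (-0.8028), jump to mode 2
Mode 2: guard c·x = 2.4752 hit at Δt = 1.3585 (t = 2.9403), x⁻ = (-2.4752) → reset → x⁺ = (-2.6661), jump to mode 0
Mode 0: guard c·x = -0.6264 hit at Δt = 1.1349 (t = 4.0752), x⁻ = (-0.6264) → reset → x⁺ = (-0.8028), jump to mode 2
Mode 2: flow for 0.4102 to horizon, guard not reached → x = (-1.3222)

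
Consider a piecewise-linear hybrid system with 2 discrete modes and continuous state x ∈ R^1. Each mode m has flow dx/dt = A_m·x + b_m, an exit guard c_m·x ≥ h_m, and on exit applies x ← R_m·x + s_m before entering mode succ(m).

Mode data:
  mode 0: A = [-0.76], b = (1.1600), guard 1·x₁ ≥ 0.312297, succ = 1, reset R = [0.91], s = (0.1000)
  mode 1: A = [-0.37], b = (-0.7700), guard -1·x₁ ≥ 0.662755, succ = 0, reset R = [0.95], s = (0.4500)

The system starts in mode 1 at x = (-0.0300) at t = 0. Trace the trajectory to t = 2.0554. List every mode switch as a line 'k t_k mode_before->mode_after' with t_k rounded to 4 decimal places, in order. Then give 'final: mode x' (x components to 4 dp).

Mode 1: guard c·x = 0.6628 hit at Δt = 0.9970 (t = 0.9970), x⁻ = (-0.6628) → reset → x⁺ = (-0.1796), jump to mode 0
Mode 0: guard c·x = 0.3123 hit at Δt = 0.4476 (t = 1.4446), x⁻ = (0.3123) → reset → x⁺ = (0.3842), jump to mode 1
Mode 1: flow for 0.6108 to horizon, guard not reached → x = (-0.1145)

1 0.9970 1->0
2 1.4446 0->1
final: 1 -0.1145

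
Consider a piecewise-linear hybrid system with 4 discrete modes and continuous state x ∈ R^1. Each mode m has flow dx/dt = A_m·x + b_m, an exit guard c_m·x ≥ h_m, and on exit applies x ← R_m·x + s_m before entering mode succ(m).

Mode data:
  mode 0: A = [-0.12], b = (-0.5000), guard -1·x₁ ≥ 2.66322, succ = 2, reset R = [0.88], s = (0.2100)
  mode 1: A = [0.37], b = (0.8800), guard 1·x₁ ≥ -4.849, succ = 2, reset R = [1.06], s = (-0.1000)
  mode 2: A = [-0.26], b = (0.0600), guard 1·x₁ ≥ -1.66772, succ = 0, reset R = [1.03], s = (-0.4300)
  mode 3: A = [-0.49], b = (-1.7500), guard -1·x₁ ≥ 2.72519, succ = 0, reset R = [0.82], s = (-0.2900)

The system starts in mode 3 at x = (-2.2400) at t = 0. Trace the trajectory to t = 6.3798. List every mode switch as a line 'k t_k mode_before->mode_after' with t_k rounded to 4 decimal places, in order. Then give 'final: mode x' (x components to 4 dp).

1 0.9249 3->0
2 1.6596 0->2
3 2.5037 2->0
4 4.9604 0->2
5 5.8045 2->0
final: 0 -2.2824

Mode 3: guard c·x = 2.7252 hit at Δt = 0.9249 (t = 0.9249), x⁻ = (-2.7252) → reset → x⁺ = (-2.5247), jump to mode 0
Mode 0: guard c·x = 2.6632 hit at Δt = 0.7347 (t = 1.6596), x⁻ = (-2.6632) → reset → x⁺ = (-2.1336), jump to mode 2
Mode 2: guard c·x = -1.6677 hit at Δt = 0.8441 (t = 2.5037), x⁻ = (-1.6677) → reset → x⁺ = (-2.1478), jump to mode 0
Mode 0: guard c·x = 2.6632 hit at Δt = 2.4567 (t = 4.9604), x⁻ = (-2.6632) → reset → x⁺ = (-2.1336), jump to mode 2
Mode 2: guard c·x = -1.6677 hit at Δt = 0.8441 (t = 5.8045), x⁻ = (-1.6677) → reset → x⁺ = (-2.1478), jump to mode 0
Mode 0: flow for 0.5753 to horizon, guard not reached → x = (-2.2824)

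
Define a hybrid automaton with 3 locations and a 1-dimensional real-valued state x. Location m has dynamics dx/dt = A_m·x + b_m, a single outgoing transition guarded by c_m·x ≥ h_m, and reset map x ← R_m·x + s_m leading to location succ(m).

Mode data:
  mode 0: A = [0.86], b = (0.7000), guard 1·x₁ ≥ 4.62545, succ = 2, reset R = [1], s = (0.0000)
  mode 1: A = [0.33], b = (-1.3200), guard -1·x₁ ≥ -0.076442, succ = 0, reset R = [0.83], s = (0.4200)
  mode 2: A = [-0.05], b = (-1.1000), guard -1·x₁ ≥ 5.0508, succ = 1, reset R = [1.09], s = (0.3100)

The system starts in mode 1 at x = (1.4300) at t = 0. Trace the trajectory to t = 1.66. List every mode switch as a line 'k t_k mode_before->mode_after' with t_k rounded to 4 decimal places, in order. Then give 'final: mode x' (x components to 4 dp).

Mode 1: guard c·x = -0.0764 hit at Δt = 1.2821 (t = 1.2821), x⁻ = (0.0764) → reset → x⁺ = (0.4834), jump to mode 0
Mode 0: flow for 0.3779 to horizon, guard not reached → x = (0.9817)

1 1.2821 1->0
final: 0 0.9817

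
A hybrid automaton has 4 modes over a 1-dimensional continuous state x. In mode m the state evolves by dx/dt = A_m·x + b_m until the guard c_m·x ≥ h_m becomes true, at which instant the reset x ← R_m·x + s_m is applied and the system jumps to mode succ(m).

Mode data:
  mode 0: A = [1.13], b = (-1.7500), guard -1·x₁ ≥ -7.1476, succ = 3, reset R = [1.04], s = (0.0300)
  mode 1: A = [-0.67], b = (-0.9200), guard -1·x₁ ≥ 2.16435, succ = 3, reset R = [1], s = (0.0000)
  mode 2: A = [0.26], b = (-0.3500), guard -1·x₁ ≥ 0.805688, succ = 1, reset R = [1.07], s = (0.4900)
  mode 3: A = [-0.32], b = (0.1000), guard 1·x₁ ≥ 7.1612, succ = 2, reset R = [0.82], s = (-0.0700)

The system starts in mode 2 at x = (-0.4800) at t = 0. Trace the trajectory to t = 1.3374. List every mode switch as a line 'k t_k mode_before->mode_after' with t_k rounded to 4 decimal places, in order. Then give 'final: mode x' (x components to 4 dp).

1 0.6312 2->1
final: 1 -0.7494

Mode 2: guard c·x = 0.8057 hit at Δt = 0.6312 (t = 0.6312), x⁻ = (-0.8057) → reset → x⁺ = (-0.3721), jump to mode 1
Mode 1: flow for 0.7062 to horizon, guard not reached → x = (-0.7494)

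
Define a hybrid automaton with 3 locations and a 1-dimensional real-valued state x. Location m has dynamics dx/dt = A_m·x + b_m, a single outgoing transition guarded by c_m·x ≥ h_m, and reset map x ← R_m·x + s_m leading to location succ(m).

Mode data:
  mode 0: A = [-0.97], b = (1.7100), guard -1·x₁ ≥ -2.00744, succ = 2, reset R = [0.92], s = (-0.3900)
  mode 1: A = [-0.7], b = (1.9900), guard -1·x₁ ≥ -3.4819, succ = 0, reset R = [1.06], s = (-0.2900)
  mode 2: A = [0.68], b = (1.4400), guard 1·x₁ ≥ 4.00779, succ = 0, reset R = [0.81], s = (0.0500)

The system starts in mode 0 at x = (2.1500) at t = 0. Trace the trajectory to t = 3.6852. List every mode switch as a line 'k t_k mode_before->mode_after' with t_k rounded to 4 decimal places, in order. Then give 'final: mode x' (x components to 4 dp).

1 0.4735 0->2
2 1.2656 2->0
3 3.1582 0->2
final: 2 2.9974

Mode 0: guard c·x = -2.0074 hit at Δt = 0.4735 (t = 0.4735), x⁻ = (2.0074) → reset → x⁺ = (1.4568), jump to mode 2
Mode 2: guard c·x = 4.0078 hit at Δt = 0.7921 (t = 1.2656), x⁻ = (4.0078) → reset → x⁺ = (3.2963), jump to mode 0
Mode 0: guard c·x = -2.0074 hit at Δt = 1.8926 (t = 3.1582), x⁻ = (2.0074) → reset → x⁺ = (1.4568), jump to mode 2
Mode 2: flow for 0.5270 to horizon, guard not reached → x = (2.9974)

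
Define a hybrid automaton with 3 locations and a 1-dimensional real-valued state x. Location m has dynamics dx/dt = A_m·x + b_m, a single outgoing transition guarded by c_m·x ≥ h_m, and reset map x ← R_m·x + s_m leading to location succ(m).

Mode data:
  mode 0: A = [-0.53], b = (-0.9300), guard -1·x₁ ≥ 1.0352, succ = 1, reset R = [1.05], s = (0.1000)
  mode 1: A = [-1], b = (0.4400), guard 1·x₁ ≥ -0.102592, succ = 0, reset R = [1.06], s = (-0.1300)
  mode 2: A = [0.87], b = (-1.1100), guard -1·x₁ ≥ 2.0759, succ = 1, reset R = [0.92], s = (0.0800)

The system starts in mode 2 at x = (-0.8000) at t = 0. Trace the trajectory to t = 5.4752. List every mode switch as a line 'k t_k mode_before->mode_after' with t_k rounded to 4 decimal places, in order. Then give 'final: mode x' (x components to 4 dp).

Mode 2: guard c·x = 2.0759 hit at Δt = 0.5507 (t = 0.5507), x⁻ = (-2.0759) → reset → x⁺ = (-1.8298), jump to mode 1
Mode 1: guard c·x = -0.1026 hit at Δt = 1.4311 (t = 1.9818), x⁻ = (-0.1026) → reset → x⁺ = (-0.2387), jump to mode 0
Mode 0: guard c·x = 1.0352 hit at Δt = 1.4061 (t = 3.3879), x⁻ = (-1.0352) → reset → x⁺ = (-0.9870), jump to mode 1
Mode 1: guard c·x = -0.1026 hit at Δt = 0.9669 (t = 4.3548), x⁻ = (-0.1026) → reset → x⁺ = (-0.2387), jump to mode 0
Mode 0: flow for 1.1204 to horizon, guard not reached → x = (-0.9176)

1 0.5507 2->1
2 1.9818 1->0
3 3.3879 0->1
4 4.3548 1->0
final: 0 -0.9176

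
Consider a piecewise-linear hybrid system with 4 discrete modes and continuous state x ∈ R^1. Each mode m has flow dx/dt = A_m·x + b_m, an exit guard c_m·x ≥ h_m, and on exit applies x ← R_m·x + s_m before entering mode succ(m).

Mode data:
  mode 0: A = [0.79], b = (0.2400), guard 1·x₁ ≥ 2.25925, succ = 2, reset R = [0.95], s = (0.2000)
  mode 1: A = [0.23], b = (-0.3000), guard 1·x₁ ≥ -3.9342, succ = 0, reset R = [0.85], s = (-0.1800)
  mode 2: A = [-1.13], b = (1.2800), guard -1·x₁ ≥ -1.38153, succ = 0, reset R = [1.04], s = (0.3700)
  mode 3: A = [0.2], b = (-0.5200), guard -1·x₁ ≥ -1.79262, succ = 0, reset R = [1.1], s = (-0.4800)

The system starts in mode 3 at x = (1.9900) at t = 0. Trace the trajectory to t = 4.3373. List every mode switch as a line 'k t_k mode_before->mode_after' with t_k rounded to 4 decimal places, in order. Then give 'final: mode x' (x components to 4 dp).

1 1.4017 3->0
2 1.8521 0->2
3 3.2545 2->0
4 3.5003 0->2
final: 2 1.6041

Mode 3: guard c·x = -1.7926 hit at Δt = 1.4017 (t = 1.4017), x⁻ = (1.7926) → reset → x⁺ = (1.4919), jump to mode 0
Mode 0: guard c·x = 2.2593 hit at Δt = 0.4504 (t = 1.8521), x⁻ = (2.2593) → reset → x⁺ = (2.3463), jump to mode 2
Mode 2: guard c·x = -1.3815 hit at Δt = 1.4024 (t = 3.2545), x⁻ = (1.3815) → reset → x⁺ = (1.8068), jump to mode 0
Mode 0: guard c·x = 2.2593 hit at Δt = 0.2459 (t = 3.5003), x⁻ = (2.2592) → reset → x⁺ = (2.3463), jump to mode 2
Mode 2: flow for 0.8370 to horizon, guard not reached → x = (1.6041)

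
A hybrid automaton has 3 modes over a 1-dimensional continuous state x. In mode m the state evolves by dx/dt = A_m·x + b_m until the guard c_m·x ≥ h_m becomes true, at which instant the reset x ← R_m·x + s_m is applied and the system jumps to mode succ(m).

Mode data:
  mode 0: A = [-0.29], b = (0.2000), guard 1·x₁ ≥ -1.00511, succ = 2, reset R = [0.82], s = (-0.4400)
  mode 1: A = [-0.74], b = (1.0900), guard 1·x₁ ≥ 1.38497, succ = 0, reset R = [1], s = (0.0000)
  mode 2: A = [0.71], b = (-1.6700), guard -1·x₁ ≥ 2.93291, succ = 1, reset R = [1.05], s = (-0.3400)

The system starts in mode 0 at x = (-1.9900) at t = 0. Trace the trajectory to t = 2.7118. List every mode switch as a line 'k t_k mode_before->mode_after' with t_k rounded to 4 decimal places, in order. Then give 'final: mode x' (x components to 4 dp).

1 1.5798 0->2
2 2.1142 2->1
final: 1 -1.6710

Mode 0: guard c·x = -1.0051 hit at Δt = 1.5798 (t = 1.5798), x⁻ = (-1.0051) → reset → x⁺ = (-1.2642), jump to mode 2
Mode 2: guard c·x = 2.9329 hit at Δt = 0.5344 (t = 2.1142), x⁻ = (-2.9329) → reset → x⁺ = (-3.4196), jump to mode 1
Mode 1: flow for 0.5976 to horizon, guard not reached → x = (-1.6710)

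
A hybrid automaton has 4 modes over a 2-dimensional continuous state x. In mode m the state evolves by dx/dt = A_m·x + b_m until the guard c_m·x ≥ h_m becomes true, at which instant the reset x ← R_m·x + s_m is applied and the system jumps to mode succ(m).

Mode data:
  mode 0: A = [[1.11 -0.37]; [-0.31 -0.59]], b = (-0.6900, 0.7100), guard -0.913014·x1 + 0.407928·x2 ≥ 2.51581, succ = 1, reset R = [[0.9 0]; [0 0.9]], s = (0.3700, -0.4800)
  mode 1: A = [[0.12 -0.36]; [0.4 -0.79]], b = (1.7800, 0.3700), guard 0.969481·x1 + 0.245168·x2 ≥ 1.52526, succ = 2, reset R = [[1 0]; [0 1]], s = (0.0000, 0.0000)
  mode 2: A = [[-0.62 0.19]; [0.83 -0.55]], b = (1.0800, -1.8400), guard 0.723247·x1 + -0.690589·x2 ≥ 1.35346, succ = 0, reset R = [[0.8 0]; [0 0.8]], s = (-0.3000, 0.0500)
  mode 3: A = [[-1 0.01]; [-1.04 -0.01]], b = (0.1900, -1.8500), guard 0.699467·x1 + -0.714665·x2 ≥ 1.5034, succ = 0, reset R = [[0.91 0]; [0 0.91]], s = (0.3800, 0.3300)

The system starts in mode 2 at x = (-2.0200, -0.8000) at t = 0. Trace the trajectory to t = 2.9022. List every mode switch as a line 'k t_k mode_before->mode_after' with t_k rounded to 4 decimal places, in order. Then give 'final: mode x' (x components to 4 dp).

1 0.9750 2->0
2 1.9935 0->1
final: 1 -0.5282 -0.3940

Mode 2: guard c·x = 1.3535 hit at Δt = 0.9750 (t = 0.9750), x⁻ = (-0.5838, -2.5712) → reset → x⁺ = (-0.7670, -2.0070), jump to mode 0
Mode 0: guard c·x = 2.5158 hit at Δt = 1.0185 (t = 1.9935), x⁻ = (-2.8290, -0.1646) → reset → x⁺ = (-2.1761, -0.6281), jump to mode 1
Mode 1: flow for 0.9087 to horizon, guard not reached → x = (-0.5282, -0.3940)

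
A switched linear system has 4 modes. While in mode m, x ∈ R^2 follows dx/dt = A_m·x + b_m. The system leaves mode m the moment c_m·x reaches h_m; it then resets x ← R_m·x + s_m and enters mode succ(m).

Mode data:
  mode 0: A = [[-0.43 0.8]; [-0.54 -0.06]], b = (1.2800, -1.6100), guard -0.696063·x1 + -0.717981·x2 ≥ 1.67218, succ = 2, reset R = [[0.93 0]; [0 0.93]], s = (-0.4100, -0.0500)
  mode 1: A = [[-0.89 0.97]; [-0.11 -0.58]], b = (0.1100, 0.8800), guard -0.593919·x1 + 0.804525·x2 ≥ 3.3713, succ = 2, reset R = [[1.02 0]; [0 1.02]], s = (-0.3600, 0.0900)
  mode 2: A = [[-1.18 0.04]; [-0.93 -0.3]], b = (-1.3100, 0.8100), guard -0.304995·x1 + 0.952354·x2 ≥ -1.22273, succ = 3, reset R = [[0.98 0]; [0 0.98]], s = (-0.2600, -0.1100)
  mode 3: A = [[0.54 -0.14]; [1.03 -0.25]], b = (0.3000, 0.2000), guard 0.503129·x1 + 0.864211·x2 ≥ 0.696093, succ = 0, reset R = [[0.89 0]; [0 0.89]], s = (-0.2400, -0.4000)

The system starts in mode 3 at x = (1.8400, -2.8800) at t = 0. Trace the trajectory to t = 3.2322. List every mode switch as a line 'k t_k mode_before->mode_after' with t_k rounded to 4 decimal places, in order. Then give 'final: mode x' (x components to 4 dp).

Mode 3: guard c·x = 0.6961 hit at Δt = 0.6163 (t = 0.6163), x⁻ = (2.9904, -0.9355) → reset → x⁺ = (2.4215, -1.2326), jump to mode 0
Mode 0: guard c·x = 1.6722 hit at Δt = 0.8892 (t = 1.5055), x⁻ = (1.1404, -3.4346) → reset → x⁺ = (0.6506, -3.2442), jump to mode 2
Mode 2: guard c·x = -1.2227 hit at Δt = 1.0501 (t = 2.5556), x⁻ = (-0.6542, -1.4934) → reset → x⁺ = (-0.9011, -1.5736), jump to mode 3
Mode 3: flow for 0.6766 to horizon, guard not reached → x = (-0.8625, -1.7710)

1 0.6163 3->0
2 1.5055 0->2
3 2.5556 2->3
final: 3 -0.8625 -1.7710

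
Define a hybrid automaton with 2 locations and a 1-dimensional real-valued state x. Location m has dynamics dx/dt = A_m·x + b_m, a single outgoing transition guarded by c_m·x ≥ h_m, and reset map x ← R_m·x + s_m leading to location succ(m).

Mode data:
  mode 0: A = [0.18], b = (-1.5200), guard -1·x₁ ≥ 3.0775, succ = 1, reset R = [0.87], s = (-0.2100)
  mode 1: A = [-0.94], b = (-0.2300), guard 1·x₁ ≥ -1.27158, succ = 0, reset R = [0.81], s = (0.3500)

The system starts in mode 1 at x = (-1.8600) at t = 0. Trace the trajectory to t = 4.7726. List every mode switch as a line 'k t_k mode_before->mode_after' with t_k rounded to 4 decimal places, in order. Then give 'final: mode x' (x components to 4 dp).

1 0.4819 1->0
2 1.7780 0->1
3 2.7836 1->0
4 4.0797 0->1
final: 1 -1.6225

Mode 1: guard c·x = -1.2716 hit at Δt = 0.4819 (t = 0.4819), x⁻ = (-1.2716) → reset → x⁺ = (-0.6800), jump to mode 0
Mode 0: guard c·x = 3.0775 hit at Δt = 1.2961 (t = 1.7780), x⁻ = (-3.0775) → reset → x⁺ = (-2.8874), jump to mode 1
Mode 1: guard c·x = -1.2716 hit at Δt = 1.0056 (t = 2.7836), x⁻ = (-1.2716) → reset → x⁺ = (-0.6800), jump to mode 0
Mode 0: guard c·x = 3.0775 hit at Δt = 1.2961 (t = 4.0797), x⁻ = (-3.0775) → reset → x⁺ = (-2.8874), jump to mode 1
Mode 1: flow for 0.6929 to horizon, guard not reached → x = (-1.6225)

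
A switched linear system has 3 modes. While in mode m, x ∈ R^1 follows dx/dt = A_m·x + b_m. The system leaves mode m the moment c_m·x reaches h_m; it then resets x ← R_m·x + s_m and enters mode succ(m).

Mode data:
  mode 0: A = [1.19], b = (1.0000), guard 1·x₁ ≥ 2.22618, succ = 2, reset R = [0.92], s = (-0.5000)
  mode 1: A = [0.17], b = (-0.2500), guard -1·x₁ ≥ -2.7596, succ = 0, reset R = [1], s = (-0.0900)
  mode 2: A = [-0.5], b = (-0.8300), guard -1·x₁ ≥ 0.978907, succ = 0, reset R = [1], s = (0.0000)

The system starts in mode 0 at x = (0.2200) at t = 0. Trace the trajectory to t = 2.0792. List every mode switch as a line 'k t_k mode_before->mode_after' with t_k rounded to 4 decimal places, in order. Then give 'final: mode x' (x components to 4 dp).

1 0.8924 0->2
final: 2 0.1123

Mode 0: guard c·x = 2.2262 hit at Δt = 0.8924 (t = 0.8924), x⁻ = (2.2262) → reset → x⁺ = (1.5481), jump to mode 2
Mode 2: flow for 1.1868 to horizon, guard not reached → x = (0.1123)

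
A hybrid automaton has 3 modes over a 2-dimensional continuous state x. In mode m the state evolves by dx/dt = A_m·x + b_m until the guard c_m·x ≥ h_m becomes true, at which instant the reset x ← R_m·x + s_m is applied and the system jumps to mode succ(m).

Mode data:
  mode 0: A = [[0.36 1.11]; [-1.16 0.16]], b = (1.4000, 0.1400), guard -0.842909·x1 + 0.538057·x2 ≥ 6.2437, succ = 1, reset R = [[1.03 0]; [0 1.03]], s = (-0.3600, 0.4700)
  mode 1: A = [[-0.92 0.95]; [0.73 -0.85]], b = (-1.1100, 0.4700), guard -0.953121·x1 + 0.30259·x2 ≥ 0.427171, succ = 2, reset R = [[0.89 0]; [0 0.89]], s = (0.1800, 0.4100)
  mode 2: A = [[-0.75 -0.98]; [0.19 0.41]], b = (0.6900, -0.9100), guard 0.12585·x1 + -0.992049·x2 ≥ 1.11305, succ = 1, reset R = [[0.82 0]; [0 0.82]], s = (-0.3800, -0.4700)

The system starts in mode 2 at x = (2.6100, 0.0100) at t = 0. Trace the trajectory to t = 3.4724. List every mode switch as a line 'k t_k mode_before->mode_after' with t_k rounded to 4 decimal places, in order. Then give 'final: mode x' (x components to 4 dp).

1 1.3370 2->1
2 2.3098 1->2
final: 2 0.7258 -0.9284

Mode 2: guard c·x = 1.1131 hit at Δt = 1.3370 (t = 1.3370), x⁻ = (1.9152, -0.8790) → reset → x⁺ = (1.1905, -1.1908), jump to mode 1
Mode 1: guard c·x = 0.4272 hit at Δt = 0.9728 (t = 2.3098), x⁻ = (-0.5092, -0.1922) → reset → x⁺ = (-0.2732, 0.2390), jump to mode 2
Mode 2: flow for 1.1626 to horizon, guard not reached → x = (0.7258, -0.9284)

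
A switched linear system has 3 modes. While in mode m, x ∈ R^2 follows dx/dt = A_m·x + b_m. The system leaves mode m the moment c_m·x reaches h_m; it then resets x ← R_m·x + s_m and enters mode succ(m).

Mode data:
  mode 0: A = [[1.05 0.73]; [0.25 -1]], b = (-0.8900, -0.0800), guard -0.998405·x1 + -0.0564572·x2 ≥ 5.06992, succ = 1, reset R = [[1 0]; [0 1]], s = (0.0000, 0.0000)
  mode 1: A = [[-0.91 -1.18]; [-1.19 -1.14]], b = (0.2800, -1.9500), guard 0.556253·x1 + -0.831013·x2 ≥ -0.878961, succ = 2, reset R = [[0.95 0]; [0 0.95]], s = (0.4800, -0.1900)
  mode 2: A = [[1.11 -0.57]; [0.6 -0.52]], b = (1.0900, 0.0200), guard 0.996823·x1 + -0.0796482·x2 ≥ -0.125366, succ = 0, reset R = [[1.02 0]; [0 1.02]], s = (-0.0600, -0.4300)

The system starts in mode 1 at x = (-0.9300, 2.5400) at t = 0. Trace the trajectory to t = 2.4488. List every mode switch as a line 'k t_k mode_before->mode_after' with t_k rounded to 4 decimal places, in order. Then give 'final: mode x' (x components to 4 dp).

Mode 1: guard c·x = -0.8790 hit at Δt = 1.1249 (t = 1.1249), x⁻ = (-1.0244, 0.3720) → reset → x⁺ = (-0.4931, 0.1634), jump to mode 2
Mode 2: guard c·x = -0.1254 hit at Δt = 0.5504 (t = 1.6753), x⁻ = (-0.1226, 0.0401) → reset → x⁺ = (-0.1850, -0.3891), jump to mode 0
Mode 0: flow for 0.7735 to horizon, guard not reached → x = (-1.7807, -0.3545)

1 1.1249 1->2
2 1.6753 2->0
final: 0 -1.7807 -0.3545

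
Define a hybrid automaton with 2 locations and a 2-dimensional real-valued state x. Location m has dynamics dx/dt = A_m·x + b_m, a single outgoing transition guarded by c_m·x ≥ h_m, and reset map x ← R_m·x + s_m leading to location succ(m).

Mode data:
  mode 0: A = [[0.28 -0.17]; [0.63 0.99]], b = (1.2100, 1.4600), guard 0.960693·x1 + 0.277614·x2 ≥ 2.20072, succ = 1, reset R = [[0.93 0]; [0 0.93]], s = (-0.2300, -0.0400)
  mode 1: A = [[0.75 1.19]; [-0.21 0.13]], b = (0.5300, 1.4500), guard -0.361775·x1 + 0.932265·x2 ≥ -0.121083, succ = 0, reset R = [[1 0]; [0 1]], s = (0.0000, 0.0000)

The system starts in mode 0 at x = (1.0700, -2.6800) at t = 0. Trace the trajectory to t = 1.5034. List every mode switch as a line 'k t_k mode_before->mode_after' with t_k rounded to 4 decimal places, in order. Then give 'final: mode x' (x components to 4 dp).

1 0.8882 0->1
final: 1 2.3709 -2.1586

Mode 0: guard c·x = 2.2007 hit at Δt = 0.8882 (t = 0.8882), x⁻ = (3.0680, -2.6897) → reset → x⁺ = (2.6233, -2.5414), jump to mode 1
Mode 1: flow for 0.6152 to horizon, guard not reached → x = (2.3709, -2.1586)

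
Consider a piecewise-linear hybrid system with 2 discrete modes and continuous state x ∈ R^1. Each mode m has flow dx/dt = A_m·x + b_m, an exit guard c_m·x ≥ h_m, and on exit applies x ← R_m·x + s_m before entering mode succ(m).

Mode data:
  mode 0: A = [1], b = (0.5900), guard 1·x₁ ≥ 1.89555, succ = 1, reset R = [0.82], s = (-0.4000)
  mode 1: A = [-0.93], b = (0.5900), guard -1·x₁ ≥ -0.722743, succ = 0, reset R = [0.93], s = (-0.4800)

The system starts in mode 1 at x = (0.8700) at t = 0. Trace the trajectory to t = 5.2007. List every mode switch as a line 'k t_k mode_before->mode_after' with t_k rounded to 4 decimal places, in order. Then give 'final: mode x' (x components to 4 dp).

1 1.0548 1->0
2 2.2110 0->1
3 4.1170 1->0
final: 0 1.7217

Mode 1: guard c·x = -0.7227 hit at Δt = 1.0548 (t = 1.0548), x⁻ = (0.7227) → reset → x⁺ = (0.1922), jump to mode 0
Mode 0: guard c·x = 1.8956 hit at Δt = 1.1562 (t = 2.2110), x⁻ = (1.8956) → reset → x⁺ = (1.1544), jump to mode 1
Mode 1: guard c·x = -0.7227 hit at Δt = 1.9060 (t = 4.1170), x⁻ = (0.7227) → reset → x⁺ = (0.1922), jump to mode 0
Mode 0: flow for 1.0837 to horizon, guard not reached → x = (1.7217)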